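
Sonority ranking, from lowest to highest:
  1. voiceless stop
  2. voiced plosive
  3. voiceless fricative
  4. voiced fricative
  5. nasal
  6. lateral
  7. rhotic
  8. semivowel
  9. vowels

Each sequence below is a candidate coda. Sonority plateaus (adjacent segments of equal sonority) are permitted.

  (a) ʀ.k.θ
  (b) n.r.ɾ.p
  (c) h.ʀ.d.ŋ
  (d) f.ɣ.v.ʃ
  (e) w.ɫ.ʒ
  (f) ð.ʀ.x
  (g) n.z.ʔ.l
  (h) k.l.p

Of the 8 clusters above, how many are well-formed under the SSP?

(a) sonority 7-1-3: ill-formed.
(b) sonority 5-7-7-1: ill-formed.
(c) sonority 3-7-2-5: ill-formed.
(d) sonority 3-4-4-3: ill-formed.
(e) sonority 8-6-4: well-formed.
(f) sonority 4-7-3: ill-formed.
(g) sonority 5-4-1-6: ill-formed.
(h) sonority 1-6-1: ill-formed.

1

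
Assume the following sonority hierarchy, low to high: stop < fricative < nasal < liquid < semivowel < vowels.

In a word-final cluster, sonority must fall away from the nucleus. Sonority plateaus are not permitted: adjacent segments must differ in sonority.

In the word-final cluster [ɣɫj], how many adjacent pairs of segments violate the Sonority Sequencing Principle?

2

/ɣ/ — fricative, sonority 2.
/ɫ/ — liquid, sonority 4.
/j/ — semivowel, sonority 5.
/ɣ/→/ɫ/: 2→4 (does not fall) — violation.
/ɫ/→/j/: 4→5 (does not fall) — violation.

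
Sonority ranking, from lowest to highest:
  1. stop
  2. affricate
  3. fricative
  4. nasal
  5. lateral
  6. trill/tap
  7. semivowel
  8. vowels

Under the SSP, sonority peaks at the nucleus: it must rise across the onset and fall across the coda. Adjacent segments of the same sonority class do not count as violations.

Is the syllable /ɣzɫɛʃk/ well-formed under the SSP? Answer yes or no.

yes

Onset: /ɣ/ is a fricative (sonority 3), /z/ is a fricative (sonority 3), /ɫ/ is a lateral (sonority 5); then the nucleus /ɛ/ (sonority 8).
Onset profile 3-3-5-8 — rises to the nucleus.
Coda: /ʃ/ is a fricative (sonority 3), /k/ is a stop (sonority 1).
Coda profile 8-3-1 — falls from the nucleus.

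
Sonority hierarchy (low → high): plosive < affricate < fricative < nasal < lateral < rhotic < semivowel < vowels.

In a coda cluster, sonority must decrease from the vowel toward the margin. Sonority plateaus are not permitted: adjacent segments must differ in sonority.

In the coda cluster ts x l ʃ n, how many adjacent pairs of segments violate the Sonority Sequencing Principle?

/ts/ is an affricate (sonority 2).
/x/ is a fricative (sonority 3).
/l/ is a lateral (sonority 5).
/ʃ/ is a fricative (sonority 3).
/n/ is a nasal (sonority 4).
/ts/→/x/: 2→3 (does not fall) — violation.
/x/→/l/: 3→5 (does not fall) — violation.
/l/→/ʃ/: 5→3 (falls) — ok.
/ʃ/→/n/: 3→4 (does not fall) — violation.

3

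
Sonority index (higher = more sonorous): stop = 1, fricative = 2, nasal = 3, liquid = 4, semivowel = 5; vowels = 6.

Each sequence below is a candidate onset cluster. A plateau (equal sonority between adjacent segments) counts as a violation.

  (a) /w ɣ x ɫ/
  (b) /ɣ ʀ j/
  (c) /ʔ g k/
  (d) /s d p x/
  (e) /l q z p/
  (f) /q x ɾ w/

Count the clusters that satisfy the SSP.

(a) 5-2-2-4 → violates
(b) 2-4-5 → obeys
(c) 1-1-1 → violates
(d) 2-1-1-2 → violates
(e) 4-1-2-1 → violates
(f) 1-2-4-5 → obeys

2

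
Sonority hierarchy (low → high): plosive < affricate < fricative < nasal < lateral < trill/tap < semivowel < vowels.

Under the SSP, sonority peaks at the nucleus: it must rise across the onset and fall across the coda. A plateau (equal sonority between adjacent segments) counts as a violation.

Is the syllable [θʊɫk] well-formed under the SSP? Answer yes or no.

Onset: /θ/ is a fricative (sonority 3); then the nucleus /ʊ/ (sonority 8).
Onset profile 3-8 — rises to the nucleus.
Coda: /ɫ/ is a lateral (sonority 5), /k/ is a plosive (sonority 1).
Coda profile 8-5-1 — falls from the nucleus.

yes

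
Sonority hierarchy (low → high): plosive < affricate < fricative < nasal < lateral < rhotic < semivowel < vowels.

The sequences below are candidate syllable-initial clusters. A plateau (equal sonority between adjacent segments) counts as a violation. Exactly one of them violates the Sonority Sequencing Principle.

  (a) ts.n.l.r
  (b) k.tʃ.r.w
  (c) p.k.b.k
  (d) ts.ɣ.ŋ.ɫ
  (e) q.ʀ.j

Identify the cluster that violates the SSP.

(a) sonority 2-4-5-6: well-formed.
(b) sonority 1-2-6-7: well-formed.
(c) sonority 1-1-1-1: ill-formed.
(d) sonority 2-3-4-5: well-formed.
(e) sonority 1-6-7: well-formed.

c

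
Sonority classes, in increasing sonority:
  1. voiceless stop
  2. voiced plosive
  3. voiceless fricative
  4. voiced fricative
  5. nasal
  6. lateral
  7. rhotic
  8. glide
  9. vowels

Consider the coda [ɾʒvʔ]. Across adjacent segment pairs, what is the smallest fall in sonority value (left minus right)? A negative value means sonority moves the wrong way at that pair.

0

/ɾ/: rhotic = 7.
/ʒ/: voiced fricative = 4.
/v/: voiced fricative = 4.
/ʔ/: voiceless stop = 1.
/ɾ/→/ʒ/: change +3.
/ʒ/→/v/: change +0.
/v/→/ʔ/: change +3.
Minimum = 0.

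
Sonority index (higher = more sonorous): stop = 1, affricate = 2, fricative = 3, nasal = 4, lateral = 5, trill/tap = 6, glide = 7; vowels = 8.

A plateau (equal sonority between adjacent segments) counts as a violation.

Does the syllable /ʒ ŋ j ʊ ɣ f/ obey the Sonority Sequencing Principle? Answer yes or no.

Onset: /ʒ/ is a fricative (sonority 3), /ŋ/ is a nasal (sonority 4), /j/ is a glide (sonority 7); then the nucleus /ʊ/ (sonority 8).
Onset profile 3-4-7-8 — rises to the nucleus.
Coda: /ɣ/ is a fricative (sonority 3), /f/ is a fricative (sonority 3).
Coda profile 8-3-3 — does not strictly fall throughout.

no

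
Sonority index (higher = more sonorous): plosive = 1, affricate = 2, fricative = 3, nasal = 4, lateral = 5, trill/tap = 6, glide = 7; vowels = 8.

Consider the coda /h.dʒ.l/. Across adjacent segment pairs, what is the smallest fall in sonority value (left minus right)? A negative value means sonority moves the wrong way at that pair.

-3

/h/ is a fricative (sonority 3).
/dʒ/ is an affricate (sonority 2).
/l/ is a lateral (sonority 5).
/h/→/dʒ/: change +1.
/dʒ/→/l/: change -3.
Minimum = -3.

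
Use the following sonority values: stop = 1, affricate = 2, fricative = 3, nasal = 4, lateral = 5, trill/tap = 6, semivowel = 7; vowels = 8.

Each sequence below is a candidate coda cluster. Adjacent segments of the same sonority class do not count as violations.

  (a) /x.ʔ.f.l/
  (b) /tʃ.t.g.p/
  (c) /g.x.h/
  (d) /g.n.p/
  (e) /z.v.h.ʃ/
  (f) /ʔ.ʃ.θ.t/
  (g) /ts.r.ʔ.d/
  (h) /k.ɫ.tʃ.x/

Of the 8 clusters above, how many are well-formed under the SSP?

(a) 3-1-3-5 → violates
(b) 2-1-1-1 → obeys
(c) 1-3-3 → violates
(d) 1-4-1 → violates
(e) 3-3-3-3 → obeys
(f) 1-3-3-1 → violates
(g) 2-6-1-1 → violates
(h) 1-5-2-3 → violates

2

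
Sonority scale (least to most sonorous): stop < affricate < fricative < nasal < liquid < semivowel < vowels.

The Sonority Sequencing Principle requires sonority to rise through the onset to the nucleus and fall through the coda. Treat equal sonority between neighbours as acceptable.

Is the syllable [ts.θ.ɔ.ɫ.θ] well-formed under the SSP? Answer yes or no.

yes

Onset: /ts/ is an affricate (sonority 2), /θ/ is a fricative (sonority 3); then the nucleus /ɔ/ (sonority 7).
Onset profile 2-3-7 — rises to the nucleus.
Coda: /ɫ/ is a liquid (sonority 5), /θ/ is a fricative (sonority 3).
Coda profile 7-5-3 — falls from the nucleus.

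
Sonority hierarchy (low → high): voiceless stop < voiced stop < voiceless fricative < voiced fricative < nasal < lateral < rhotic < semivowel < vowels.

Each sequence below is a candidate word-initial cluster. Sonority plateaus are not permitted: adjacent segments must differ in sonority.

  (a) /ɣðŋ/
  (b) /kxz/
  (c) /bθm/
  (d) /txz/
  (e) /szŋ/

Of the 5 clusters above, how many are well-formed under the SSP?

(a) sonority 4-4-5: ill-formed.
(b) sonority 1-3-4: well-formed.
(c) sonority 2-3-5: well-formed.
(d) sonority 1-3-4: well-formed.
(e) sonority 3-4-5: well-formed.

4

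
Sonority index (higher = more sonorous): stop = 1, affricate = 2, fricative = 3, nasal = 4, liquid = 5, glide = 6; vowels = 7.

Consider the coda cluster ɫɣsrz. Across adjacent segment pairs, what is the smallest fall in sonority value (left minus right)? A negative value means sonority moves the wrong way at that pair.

/ɫ/ is a liquid (sonority 5).
/ɣ/ is a fricative (sonority 3).
/s/ is a fricative (sonority 3).
/r/ is a liquid (sonority 5).
/z/ is a fricative (sonority 3).
/ɫ/→/ɣ/: change +2.
/ɣ/→/s/: change +0.
/s/→/r/: change -2.
/r/→/z/: change +2.
Minimum = -2.

-2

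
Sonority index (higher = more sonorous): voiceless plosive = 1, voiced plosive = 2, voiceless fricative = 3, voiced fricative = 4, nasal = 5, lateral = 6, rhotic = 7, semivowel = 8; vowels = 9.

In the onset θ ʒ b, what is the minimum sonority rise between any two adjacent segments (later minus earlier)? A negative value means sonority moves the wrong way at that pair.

/θ/ — voiceless fricative, sonority 3.
/ʒ/ — voiced fricative, sonority 4.
/b/ — voiced plosive, sonority 2.
/θ/→/ʒ/: change +1.
/ʒ/→/b/: change -2.
Minimum = -2.

-2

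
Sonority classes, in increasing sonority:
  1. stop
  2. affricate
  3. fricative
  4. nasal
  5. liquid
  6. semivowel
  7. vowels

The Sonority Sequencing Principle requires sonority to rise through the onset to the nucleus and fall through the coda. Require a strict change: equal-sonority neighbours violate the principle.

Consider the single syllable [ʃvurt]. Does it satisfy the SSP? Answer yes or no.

Onset: /ʃ/ is a fricative (sonority 3), /v/ is a fricative (sonority 3); then the nucleus /u/ (sonority 7).
Onset profile 3-3-7 — does not strictly rise throughout.
Coda: /r/ is a liquid (sonority 5), /t/ is a stop (sonority 1).
Coda profile 7-5-1 — falls from the nucleus.

no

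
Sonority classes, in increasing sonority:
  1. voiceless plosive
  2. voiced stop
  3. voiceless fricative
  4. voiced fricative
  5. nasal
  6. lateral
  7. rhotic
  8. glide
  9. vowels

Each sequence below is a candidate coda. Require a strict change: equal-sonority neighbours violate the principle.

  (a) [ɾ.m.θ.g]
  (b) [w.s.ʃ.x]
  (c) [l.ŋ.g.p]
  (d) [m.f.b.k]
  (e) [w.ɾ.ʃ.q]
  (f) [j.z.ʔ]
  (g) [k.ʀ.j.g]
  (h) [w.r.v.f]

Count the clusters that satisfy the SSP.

(a) [ɾ.m.θ.g]: profile 7-5-3-2 — obeys.
(b) [w.s.ʃ.x]: profile 8-3-3-3 — violates.
(c) [l.ŋ.g.p]: profile 6-5-2-1 — obeys.
(d) [m.f.b.k]: profile 5-3-2-1 — obeys.
(e) [w.ɾ.ʃ.q]: profile 8-7-3-1 — obeys.
(f) [j.z.ʔ]: profile 8-4-1 — obeys.
(g) [k.ʀ.j.g]: profile 1-7-8-2 — violates.
(h) [w.r.v.f]: profile 8-7-4-3 — obeys.

6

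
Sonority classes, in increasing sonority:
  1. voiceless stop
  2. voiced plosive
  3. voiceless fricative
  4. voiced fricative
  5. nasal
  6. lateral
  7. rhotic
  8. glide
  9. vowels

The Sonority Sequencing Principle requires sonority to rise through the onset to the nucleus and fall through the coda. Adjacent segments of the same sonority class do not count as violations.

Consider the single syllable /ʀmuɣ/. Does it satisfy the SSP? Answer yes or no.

Onset: /ʀ/ is a rhotic (sonority 7), /m/ is a nasal (sonority 5); then the nucleus /u/ (sonority 9).
Onset profile 7-5-9 — does not rise throughout.
Coda: /ɣ/ is a voiced fricative (sonority 4).
Coda profile 9-4 — falls from the nucleus.

no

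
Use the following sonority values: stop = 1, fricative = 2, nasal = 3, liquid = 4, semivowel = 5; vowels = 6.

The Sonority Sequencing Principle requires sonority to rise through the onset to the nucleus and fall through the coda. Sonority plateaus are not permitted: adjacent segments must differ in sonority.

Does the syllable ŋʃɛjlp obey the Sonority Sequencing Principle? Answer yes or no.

no

Onset: /ŋ/ is a nasal (sonority 3), /ʃ/ is a fricative (sonority 2); then the nucleus /ɛ/ (sonority 6).
Onset profile 3-2-6 — does not strictly rise throughout.
Coda: /j/ is a semivowel (sonority 5), /l/ is a liquid (sonority 4), /p/ is a stop (sonority 1).
Coda profile 6-5-4-1 — falls from the nucleus.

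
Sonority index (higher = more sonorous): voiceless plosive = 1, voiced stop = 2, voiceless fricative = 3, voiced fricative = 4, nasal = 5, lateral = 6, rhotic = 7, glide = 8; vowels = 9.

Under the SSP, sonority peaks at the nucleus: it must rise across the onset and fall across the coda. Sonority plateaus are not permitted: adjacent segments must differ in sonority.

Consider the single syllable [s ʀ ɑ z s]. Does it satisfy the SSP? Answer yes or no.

yes

Onset: /s/ is a voiceless fricative (sonority 3), /ʀ/ is a rhotic (sonority 7); then the nucleus /ɑ/ (sonority 9).
Onset profile 3-7-9 — rises to the nucleus.
Coda: /z/ is a voiced fricative (sonority 4), /s/ is a voiceless fricative (sonority 3).
Coda profile 9-4-3 — falls from the nucleus.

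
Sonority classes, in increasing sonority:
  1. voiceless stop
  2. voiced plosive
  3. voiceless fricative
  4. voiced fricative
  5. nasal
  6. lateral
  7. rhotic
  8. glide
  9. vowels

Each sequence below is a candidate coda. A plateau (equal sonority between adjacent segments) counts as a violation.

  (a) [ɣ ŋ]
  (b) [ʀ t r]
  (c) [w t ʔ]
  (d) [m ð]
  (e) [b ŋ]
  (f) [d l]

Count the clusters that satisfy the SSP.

1

(a) [ɣ ŋ]: profile 4-5 — violates.
(b) [ʀ t r]: profile 7-1-7 — violates.
(c) [w t ʔ]: profile 8-1-1 — violates.
(d) [m ð]: profile 5-4 — obeys.
(e) [b ŋ]: profile 2-5 — violates.
(f) [d l]: profile 2-6 — violates.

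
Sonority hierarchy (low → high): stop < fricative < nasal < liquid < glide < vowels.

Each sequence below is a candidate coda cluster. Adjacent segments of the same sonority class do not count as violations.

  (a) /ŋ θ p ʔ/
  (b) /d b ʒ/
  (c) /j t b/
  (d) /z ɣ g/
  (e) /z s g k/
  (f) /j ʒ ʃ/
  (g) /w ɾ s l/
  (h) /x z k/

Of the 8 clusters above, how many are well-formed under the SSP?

6

(a) sonority 3-2-1-1: well-formed.
(b) sonority 1-1-2: ill-formed.
(c) sonority 5-1-1: well-formed.
(d) sonority 2-2-1: well-formed.
(e) sonority 2-2-1-1: well-formed.
(f) sonority 5-2-2: well-formed.
(g) sonority 5-4-2-4: ill-formed.
(h) sonority 2-2-1: well-formed.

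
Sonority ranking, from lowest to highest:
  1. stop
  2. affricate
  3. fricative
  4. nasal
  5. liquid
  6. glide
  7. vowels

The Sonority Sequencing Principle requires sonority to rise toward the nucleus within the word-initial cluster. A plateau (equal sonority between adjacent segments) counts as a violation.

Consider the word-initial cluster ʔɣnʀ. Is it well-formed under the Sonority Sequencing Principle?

/ʔ/ — stop, sonority 1.
/ɣ/ — fricative, sonority 3.
/n/ — nasal, sonority 4.
/ʀ/ — liquid, sonority 5.
The profile 1-3-4-5 strictly rises, so the word-initial cluster satisfies the SSP.

yes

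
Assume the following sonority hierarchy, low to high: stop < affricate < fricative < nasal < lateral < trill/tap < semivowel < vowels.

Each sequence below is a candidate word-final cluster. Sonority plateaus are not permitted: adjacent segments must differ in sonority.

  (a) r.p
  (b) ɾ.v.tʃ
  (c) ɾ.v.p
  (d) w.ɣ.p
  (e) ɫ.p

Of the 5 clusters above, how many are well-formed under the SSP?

(a) sonority 6-1: well-formed.
(b) sonority 6-3-2: well-formed.
(c) sonority 6-3-1: well-formed.
(d) sonority 7-3-1: well-formed.
(e) sonority 5-1: well-formed.

5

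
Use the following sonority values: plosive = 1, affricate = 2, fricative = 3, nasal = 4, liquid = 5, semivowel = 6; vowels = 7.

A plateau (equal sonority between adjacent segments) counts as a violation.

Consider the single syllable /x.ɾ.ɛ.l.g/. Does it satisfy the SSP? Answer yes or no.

Onset: /x/ is a fricative (sonority 3), /ɾ/ is a liquid (sonority 5); then the nucleus /ɛ/ (sonority 7).
Onset profile 3-5-7 — rises to the nucleus.
Coda: /l/ is a liquid (sonority 5), /g/ is a plosive (sonority 1).
Coda profile 7-5-1 — falls from the nucleus.

yes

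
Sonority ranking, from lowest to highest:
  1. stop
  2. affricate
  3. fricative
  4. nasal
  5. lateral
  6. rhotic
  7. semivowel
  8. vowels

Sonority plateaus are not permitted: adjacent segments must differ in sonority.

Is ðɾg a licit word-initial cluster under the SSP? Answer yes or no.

no

/ð/: fricative = 3.
/ɾ/: rhotic = 6.
/g/: stop = 1.
The profile is 3-6-1. Between /ɾ/ (6) and /g/ (1) sonority does not rise, so the cluster violates the SSP.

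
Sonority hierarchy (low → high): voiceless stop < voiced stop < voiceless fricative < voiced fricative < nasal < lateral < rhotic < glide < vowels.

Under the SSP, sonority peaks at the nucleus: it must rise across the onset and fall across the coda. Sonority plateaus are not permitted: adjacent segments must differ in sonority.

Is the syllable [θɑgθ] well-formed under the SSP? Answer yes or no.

no

Onset: /θ/ is a voiceless fricative (sonority 3); then the nucleus /ɑ/ (sonority 9).
Onset profile 3-9 — rises to the nucleus.
Coda: /g/ is a voiced stop (sonority 2), /θ/ is a voiceless fricative (sonority 3).
Coda profile 9-2-3 — does not strictly fall throughout.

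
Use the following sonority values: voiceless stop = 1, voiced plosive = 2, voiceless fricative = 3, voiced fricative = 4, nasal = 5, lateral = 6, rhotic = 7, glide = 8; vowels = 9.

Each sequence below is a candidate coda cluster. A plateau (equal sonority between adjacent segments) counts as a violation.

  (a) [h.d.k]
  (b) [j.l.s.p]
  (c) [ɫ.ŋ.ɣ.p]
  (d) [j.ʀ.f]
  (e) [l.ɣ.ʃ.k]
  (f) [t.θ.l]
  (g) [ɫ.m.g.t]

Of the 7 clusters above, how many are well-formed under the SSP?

6

(a) [h.d.k]: profile 3-2-1 — obeys.
(b) [j.l.s.p]: profile 8-6-3-1 — obeys.
(c) [ɫ.ŋ.ɣ.p]: profile 6-5-4-1 — obeys.
(d) [j.ʀ.f]: profile 8-7-3 — obeys.
(e) [l.ɣ.ʃ.k]: profile 6-4-3-1 — obeys.
(f) [t.θ.l]: profile 1-3-6 — violates.
(g) [ɫ.m.g.t]: profile 6-5-2-1 — obeys.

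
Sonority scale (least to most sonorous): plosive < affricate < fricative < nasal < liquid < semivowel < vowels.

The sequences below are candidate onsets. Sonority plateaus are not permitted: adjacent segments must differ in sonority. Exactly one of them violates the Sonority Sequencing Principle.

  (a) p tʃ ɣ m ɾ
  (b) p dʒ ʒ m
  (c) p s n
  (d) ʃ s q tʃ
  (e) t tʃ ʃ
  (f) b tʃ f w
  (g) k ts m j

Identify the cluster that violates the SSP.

(a) sonority 1-2-3-4-5: well-formed.
(b) sonority 1-2-3-4: well-formed.
(c) sonority 1-3-4: well-formed.
(d) sonority 3-3-1-2: ill-formed.
(e) sonority 1-2-3: well-formed.
(f) sonority 1-2-3-6: well-formed.
(g) sonority 1-2-4-6: well-formed.

d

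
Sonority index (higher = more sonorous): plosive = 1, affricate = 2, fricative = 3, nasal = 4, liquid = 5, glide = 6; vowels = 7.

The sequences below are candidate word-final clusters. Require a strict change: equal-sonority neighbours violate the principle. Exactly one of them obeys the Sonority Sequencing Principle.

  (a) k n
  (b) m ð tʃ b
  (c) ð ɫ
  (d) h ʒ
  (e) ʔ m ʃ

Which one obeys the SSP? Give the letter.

b

(a) 1-4 → violates
(b) 4-3-2-1 → obeys
(c) 3-5 → violates
(d) 3-3 → violates
(e) 1-4-3 → violates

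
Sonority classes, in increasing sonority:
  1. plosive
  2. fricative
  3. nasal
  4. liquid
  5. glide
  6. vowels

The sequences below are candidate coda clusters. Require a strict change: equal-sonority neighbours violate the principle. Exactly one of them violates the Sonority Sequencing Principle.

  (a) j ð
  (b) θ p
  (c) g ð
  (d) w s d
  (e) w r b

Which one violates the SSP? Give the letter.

(a) 5-2 → obeys
(b) 2-1 → obeys
(c) 1-2 → violates
(d) 5-2-1 → obeys
(e) 5-4-1 → obeys

c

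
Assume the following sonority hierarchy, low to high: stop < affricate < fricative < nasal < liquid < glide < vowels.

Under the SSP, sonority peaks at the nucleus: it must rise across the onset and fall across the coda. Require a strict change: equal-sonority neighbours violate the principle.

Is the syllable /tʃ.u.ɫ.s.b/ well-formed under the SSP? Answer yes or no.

Onset: /tʃ/ is an affricate (sonority 2); then the nucleus /u/ (sonority 7).
Onset profile 2-7 — rises to the nucleus.
Coda: /ɫ/ is a liquid (sonority 5), /s/ is a fricative (sonority 3), /b/ is a stop (sonority 1).
Coda profile 7-5-3-1 — falls from the nucleus.

yes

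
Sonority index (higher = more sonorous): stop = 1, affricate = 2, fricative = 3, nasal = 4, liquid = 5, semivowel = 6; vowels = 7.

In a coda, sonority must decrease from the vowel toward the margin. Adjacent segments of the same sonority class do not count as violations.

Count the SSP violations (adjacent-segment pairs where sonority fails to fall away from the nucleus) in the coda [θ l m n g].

1

/θ/ — fricative, sonority 3.
/l/ — liquid, sonority 5.
/m/ — nasal, sonority 4.
/n/ — nasal, sonority 4.
/g/ — stop, sonority 1.
/θ/→/l/: 3→5 (does not fall) — violation.
/l/→/m/: 5→4 (falls) — ok.
/m/→/n/: 4→4 (plateau, allowed) — ok.
/n/→/g/: 4→1 (falls) — ok.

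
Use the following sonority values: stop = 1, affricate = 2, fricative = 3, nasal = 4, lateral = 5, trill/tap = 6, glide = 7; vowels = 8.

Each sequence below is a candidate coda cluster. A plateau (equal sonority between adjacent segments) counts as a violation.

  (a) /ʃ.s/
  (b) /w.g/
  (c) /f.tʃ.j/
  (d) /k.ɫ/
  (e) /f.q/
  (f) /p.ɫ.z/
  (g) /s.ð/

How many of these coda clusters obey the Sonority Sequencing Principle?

2

(a) sonority 3-3: ill-formed.
(b) sonority 7-1: well-formed.
(c) sonority 3-2-7: ill-formed.
(d) sonority 1-5: ill-formed.
(e) sonority 3-1: well-formed.
(f) sonority 1-5-3: ill-formed.
(g) sonority 3-3: ill-formed.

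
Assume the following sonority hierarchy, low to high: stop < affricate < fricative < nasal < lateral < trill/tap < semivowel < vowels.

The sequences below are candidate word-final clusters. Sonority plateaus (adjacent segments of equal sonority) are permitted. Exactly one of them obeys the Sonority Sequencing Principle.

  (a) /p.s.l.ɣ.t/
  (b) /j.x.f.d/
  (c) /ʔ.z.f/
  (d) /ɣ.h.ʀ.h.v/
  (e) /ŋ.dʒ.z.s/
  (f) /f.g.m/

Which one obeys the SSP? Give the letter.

b

(a) /p.s.l.ɣ.t/: profile 1-3-5-3-1 — violates.
(b) /j.x.f.d/: profile 7-3-3-1 — obeys.
(c) /ʔ.z.f/: profile 1-3-3 — violates.
(d) /ɣ.h.ʀ.h.v/: profile 3-3-6-3-3 — violates.
(e) /ŋ.dʒ.z.s/: profile 4-2-3-3 — violates.
(f) /f.g.m/: profile 3-1-4 — violates.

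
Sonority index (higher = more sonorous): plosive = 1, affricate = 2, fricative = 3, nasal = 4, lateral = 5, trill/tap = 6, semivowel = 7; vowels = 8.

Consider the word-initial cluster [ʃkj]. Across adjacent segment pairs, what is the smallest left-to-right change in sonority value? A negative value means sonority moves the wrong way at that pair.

-2

/ʃ/ — fricative, sonority 3.
/k/ — plosive, sonority 1.
/j/ — semivowel, sonority 7.
/ʃ/→/k/: change -2.
/k/→/j/: change +6.
Minimum = -2.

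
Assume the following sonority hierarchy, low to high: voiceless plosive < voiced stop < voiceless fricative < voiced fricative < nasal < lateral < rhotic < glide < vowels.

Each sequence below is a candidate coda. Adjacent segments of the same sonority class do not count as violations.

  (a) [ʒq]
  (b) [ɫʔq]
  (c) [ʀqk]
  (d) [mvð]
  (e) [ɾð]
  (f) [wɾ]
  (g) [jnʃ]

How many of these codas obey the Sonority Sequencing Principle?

7

(a) sonority 4-1: well-formed.
(b) sonority 6-1-1: well-formed.
(c) sonority 7-1-1: well-formed.
(d) sonority 5-4-4: well-formed.
(e) sonority 7-4: well-formed.
(f) sonority 8-7: well-formed.
(g) sonority 8-5-3: well-formed.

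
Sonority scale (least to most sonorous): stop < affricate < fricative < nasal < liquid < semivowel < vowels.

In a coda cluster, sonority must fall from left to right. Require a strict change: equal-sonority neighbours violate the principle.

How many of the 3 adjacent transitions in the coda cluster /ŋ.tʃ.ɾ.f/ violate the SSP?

/ŋ/ is a nasal (sonority 4).
/tʃ/ is an affricate (sonority 2).
/ɾ/ is a liquid (sonority 5).
/f/ is a fricative (sonority 3).
/ŋ/→/tʃ/: 4→2 (falls) — ok.
/tʃ/→/ɾ/: 2→5 (does not fall) — violation.
/ɾ/→/f/: 5→3 (falls) — ok.

1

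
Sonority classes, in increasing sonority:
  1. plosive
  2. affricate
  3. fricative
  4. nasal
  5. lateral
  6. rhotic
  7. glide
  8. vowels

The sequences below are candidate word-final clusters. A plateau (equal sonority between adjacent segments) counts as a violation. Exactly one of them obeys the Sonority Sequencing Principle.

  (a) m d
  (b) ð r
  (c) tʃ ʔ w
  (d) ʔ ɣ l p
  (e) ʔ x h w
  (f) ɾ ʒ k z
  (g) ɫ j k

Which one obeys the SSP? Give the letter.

(a) sonority 4-1: well-formed.
(b) sonority 3-6: ill-formed.
(c) sonority 2-1-7: ill-formed.
(d) sonority 1-3-5-1: ill-formed.
(e) sonority 1-3-3-7: ill-formed.
(f) sonority 6-3-1-3: ill-formed.
(g) sonority 5-7-1: ill-formed.

a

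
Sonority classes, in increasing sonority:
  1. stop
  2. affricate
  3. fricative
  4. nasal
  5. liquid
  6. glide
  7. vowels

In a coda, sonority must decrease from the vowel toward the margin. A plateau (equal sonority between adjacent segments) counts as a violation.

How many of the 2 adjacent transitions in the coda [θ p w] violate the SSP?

1

/θ/: fricative = 3.
/p/: stop = 1.
/w/: glide = 6.
/θ/→/p/: 3→1 (falls) — ok.
/p/→/w/: 1→6 (does not fall) — violation.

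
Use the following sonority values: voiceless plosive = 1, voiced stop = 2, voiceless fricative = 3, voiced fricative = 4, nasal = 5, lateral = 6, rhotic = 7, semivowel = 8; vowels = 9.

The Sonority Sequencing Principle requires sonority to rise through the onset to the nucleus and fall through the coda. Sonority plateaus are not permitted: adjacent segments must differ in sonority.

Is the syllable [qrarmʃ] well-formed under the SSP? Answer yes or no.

Onset: /q/ is a voiceless plosive (sonority 1), /r/ is a rhotic (sonority 7); then the nucleus /a/ (sonority 9).
Onset profile 1-7-9 — rises to the nucleus.
Coda: /r/ is a rhotic (sonority 7), /m/ is a nasal (sonority 5), /ʃ/ is a voiceless fricative (sonority 3).
Coda profile 9-7-5-3 — falls from the nucleus.

yes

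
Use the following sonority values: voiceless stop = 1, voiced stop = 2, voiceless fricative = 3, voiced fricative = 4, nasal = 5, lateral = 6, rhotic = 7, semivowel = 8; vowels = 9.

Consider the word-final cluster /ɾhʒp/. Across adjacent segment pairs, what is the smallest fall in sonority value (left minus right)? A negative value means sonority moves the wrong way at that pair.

/ɾ/ — rhotic, sonority 7.
/h/ — voiceless fricative, sonority 3.
/ʒ/ — voiced fricative, sonority 4.
/p/ — voiceless stop, sonority 1.
/ɾ/→/h/: change +4.
/h/→/ʒ/: change -1.
/ʒ/→/p/: change +3.
Minimum = -1.

-1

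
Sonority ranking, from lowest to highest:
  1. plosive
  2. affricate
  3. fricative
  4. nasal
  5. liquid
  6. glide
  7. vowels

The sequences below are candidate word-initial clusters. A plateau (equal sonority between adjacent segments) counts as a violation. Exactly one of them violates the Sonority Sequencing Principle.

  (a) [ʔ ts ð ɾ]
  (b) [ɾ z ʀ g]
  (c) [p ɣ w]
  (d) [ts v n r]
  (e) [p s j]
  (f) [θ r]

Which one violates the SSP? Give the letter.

(a) [ʔ ts ð ɾ]: profile 1-2-3-5 — obeys.
(b) [ɾ z ʀ g]: profile 5-3-5-1 — violates.
(c) [p ɣ w]: profile 1-3-6 — obeys.
(d) [ts v n r]: profile 2-3-4-5 — obeys.
(e) [p s j]: profile 1-3-6 — obeys.
(f) [θ r]: profile 3-5 — obeys.

b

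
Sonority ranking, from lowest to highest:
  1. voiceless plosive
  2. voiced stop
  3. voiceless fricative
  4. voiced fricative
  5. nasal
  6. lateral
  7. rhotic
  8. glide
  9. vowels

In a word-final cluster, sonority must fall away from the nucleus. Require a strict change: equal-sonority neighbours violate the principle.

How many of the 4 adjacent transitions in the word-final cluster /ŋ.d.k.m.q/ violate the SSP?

/ŋ/: nasal = 5.
/d/: voiced stop = 2.
/k/: voiceless plosive = 1.
/m/: nasal = 5.
/q/: voiceless plosive = 1.
/ŋ/→/d/: 5→2 (falls) — ok.
/d/→/k/: 2→1 (falls) — ok.
/k/→/m/: 1→5 (does not fall) — violation.
/m/→/q/: 5→1 (falls) — ok.

1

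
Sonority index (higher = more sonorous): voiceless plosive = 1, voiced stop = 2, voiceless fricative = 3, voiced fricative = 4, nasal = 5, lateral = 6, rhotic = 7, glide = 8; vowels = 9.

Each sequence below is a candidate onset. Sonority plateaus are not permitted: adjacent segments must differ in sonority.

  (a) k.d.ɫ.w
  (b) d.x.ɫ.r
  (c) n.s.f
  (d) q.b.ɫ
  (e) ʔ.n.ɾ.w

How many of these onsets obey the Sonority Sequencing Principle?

4

(a) sonority 1-2-6-8: well-formed.
(b) sonority 2-3-6-7: well-formed.
(c) sonority 5-3-3: ill-formed.
(d) sonority 1-2-6: well-formed.
(e) sonority 1-5-7-8: well-formed.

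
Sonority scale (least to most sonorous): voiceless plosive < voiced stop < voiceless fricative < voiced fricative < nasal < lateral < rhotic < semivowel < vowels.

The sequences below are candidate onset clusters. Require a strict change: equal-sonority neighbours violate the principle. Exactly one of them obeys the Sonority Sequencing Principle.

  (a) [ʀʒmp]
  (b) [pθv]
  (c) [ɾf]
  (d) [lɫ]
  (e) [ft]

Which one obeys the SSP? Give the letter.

b

(a) 7-4-5-1 → violates
(b) 1-3-4 → obeys
(c) 7-3 → violates
(d) 6-6 → violates
(e) 3-1 → violates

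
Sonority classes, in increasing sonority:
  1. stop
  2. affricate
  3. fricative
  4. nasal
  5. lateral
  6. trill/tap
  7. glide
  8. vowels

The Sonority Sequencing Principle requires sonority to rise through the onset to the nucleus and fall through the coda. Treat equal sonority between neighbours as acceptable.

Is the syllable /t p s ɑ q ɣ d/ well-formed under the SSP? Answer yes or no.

Onset: /t/ is a stop (sonority 1), /p/ is a stop (sonority 1), /s/ is a fricative (sonority 3); then the nucleus /ɑ/ (sonority 8).
Onset profile 1-1-3-8 — rises to the nucleus.
Coda: /q/ is a stop (sonority 1), /ɣ/ is a fricative (sonority 3), /d/ is a stop (sonority 1).
Coda profile 8-1-3-1 — does not fall throughout.

no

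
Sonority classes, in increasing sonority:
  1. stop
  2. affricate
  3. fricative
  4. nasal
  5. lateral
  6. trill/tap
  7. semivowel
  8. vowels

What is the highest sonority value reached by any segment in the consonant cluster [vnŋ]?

4

/v/: fricative = 3.
/n/: nasal = 4.
/ŋ/: nasal = 4.
The maximum is 4.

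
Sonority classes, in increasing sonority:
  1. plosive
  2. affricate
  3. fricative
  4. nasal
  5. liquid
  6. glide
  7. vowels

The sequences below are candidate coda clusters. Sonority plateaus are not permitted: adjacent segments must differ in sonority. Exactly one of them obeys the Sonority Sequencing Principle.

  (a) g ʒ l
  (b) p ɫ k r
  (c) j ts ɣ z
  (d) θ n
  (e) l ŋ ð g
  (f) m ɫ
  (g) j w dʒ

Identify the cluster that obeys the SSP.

(a) g ʒ l: profile 1-3-5 — violates.
(b) p ɫ k r: profile 1-5-1-5 — violates.
(c) j ts ɣ z: profile 6-2-3-3 — violates.
(d) θ n: profile 3-4 — violates.
(e) l ŋ ð g: profile 5-4-3-1 — obeys.
(f) m ɫ: profile 4-5 — violates.
(g) j w dʒ: profile 6-6-2 — violates.

e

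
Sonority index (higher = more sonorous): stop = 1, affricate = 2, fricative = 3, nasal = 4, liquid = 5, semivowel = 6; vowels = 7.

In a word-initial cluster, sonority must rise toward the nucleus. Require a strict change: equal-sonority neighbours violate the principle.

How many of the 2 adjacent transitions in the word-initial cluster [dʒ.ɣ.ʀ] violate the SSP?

/dʒ/ — affricate, sonority 2.
/ɣ/ — fricative, sonority 3.
/ʀ/ — liquid, sonority 5.
/dʒ/→/ɣ/: 2→3 (rises) — ok.
/ɣ/→/ʀ/: 3→5 (rises) — ok.

0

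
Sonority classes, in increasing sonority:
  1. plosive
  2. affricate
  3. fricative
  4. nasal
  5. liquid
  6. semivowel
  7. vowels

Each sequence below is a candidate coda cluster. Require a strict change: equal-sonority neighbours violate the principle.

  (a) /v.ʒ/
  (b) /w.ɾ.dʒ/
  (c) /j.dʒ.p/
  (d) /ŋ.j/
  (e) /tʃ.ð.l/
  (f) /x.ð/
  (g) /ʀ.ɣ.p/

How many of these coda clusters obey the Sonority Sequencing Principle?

3

(a) sonority 3-3: ill-formed.
(b) sonority 6-5-2: well-formed.
(c) sonority 6-2-1: well-formed.
(d) sonority 4-6: ill-formed.
(e) sonority 2-3-5: ill-formed.
(f) sonority 3-3: ill-formed.
(g) sonority 5-3-1: well-formed.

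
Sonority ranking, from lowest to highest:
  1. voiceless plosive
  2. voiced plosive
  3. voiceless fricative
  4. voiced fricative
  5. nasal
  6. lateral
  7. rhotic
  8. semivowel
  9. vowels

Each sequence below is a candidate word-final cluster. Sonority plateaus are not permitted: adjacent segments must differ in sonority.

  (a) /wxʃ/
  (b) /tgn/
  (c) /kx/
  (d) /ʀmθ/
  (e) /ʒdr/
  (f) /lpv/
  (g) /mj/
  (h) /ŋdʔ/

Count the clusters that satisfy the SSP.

(a) sonority 8-3-3: ill-formed.
(b) sonority 1-2-5: ill-formed.
(c) sonority 1-3: ill-formed.
(d) sonority 7-5-3: well-formed.
(e) sonority 4-2-7: ill-formed.
(f) sonority 6-1-4: ill-formed.
(g) sonority 5-8: ill-formed.
(h) sonority 5-2-1: well-formed.

2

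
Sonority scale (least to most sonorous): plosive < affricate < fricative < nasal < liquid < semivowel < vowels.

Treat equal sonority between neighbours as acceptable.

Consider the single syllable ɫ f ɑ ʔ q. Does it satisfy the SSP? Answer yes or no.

Onset: /ɫ/ is a liquid (sonority 5), /f/ is a fricative (sonority 3); then the nucleus /ɑ/ (sonority 7).
Onset profile 5-3-7 — does not rise throughout.
Coda: /ʔ/ is a plosive (sonority 1), /q/ is a plosive (sonority 1).
Coda profile 7-1-1 — falls from the nucleus.

no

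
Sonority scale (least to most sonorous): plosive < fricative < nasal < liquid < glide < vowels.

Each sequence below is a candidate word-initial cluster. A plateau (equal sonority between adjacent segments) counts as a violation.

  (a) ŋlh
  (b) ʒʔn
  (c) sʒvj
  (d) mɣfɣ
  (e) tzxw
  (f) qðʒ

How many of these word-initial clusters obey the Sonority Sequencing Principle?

(a) sonority 3-4-2: ill-formed.
(b) sonority 2-1-3: ill-formed.
(c) sonority 2-2-2-5: ill-formed.
(d) sonority 3-2-2-2: ill-formed.
(e) sonority 1-2-2-5: ill-formed.
(f) sonority 1-2-2: ill-formed.

0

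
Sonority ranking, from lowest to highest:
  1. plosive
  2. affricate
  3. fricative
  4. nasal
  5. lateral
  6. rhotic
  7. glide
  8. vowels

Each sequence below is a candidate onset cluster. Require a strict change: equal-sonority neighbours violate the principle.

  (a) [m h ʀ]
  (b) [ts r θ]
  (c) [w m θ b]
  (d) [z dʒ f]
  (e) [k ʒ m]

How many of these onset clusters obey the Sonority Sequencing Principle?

(a) 4-3-6 → violates
(b) 2-6-3 → violates
(c) 7-4-3-1 → violates
(d) 3-2-3 → violates
(e) 1-3-4 → obeys

1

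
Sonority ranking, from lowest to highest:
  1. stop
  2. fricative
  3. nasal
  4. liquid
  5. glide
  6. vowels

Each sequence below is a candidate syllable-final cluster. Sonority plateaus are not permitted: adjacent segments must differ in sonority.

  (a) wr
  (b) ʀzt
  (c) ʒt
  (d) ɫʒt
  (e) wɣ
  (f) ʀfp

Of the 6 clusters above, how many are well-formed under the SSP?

(a) 5-4 → obeys
(b) 4-2-1 → obeys
(c) 2-1 → obeys
(d) 4-2-1 → obeys
(e) 5-2 → obeys
(f) 4-2-1 → obeys

6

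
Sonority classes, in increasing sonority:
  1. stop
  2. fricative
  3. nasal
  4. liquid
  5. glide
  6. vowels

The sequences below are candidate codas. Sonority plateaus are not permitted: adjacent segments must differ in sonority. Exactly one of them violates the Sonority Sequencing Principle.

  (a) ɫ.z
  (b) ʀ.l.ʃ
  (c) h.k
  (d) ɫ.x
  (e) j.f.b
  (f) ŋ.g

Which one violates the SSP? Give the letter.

(a) 4-2 → obeys
(b) 4-4-2 → violates
(c) 2-1 → obeys
(d) 4-2 → obeys
(e) 5-2-1 → obeys
(f) 3-1 → obeys

b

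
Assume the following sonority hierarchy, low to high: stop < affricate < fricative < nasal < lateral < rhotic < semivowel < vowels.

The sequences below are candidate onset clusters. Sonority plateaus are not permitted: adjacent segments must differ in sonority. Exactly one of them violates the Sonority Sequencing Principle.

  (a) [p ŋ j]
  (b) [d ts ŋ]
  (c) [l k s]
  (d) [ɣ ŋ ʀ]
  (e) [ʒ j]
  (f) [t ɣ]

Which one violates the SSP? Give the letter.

c

(a) [p ŋ j]: profile 1-4-7 — obeys.
(b) [d ts ŋ]: profile 1-2-4 — obeys.
(c) [l k s]: profile 5-1-3 — violates.
(d) [ɣ ŋ ʀ]: profile 3-4-6 — obeys.
(e) [ʒ j]: profile 3-7 — obeys.
(f) [t ɣ]: profile 1-3 — obeys.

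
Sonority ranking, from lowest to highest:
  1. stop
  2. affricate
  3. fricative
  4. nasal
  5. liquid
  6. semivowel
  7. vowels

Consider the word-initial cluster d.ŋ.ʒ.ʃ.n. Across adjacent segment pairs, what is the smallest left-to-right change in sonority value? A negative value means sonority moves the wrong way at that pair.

-1

/d/ — stop, sonority 1.
/ŋ/ — nasal, sonority 4.
/ʒ/ — fricative, sonority 3.
/ʃ/ — fricative, sonority 3.
/n/ — nasal, sonority 4.
/d/→/ŋ/: change +3.
/ŋ/→/ʒ/: change -1.
/ʒ/→/ʃ/: change +0.
/ʃ/→/n/: change +1.
Minimum = -1.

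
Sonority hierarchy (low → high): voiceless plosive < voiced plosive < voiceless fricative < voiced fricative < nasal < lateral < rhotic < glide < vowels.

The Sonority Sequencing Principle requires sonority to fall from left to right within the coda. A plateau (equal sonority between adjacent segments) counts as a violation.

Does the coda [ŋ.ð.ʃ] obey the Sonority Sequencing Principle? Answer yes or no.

yes

/ŋ/ — nasal, sonority 5.
/ð/ — voiced fricative, sonority 4.
/ʃ/ — voiceless fricative, sonority 3.
The profile 5-4-3 strictly falls, so the coda satisfies the SSP.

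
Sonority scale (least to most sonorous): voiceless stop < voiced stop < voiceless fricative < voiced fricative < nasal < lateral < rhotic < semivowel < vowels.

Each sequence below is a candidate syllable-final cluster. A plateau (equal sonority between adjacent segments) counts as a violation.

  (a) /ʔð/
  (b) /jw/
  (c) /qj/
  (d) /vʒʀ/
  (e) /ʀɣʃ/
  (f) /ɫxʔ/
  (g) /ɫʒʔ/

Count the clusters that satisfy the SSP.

(a) 1-4 → violates
(b) 8-8 → violates
(c) 1-8 → violates
(d) 4-4-7 → violates
(e) 7-4-3 → obeys
(f) 6-3-1 → obeys
(g) 6-4-1 → obeys

3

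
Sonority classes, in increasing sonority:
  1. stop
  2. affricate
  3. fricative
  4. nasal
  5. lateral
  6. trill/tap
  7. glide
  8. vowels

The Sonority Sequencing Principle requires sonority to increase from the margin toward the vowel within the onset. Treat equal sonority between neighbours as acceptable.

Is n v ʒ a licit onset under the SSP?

/n/ is a nasal (sonority 4).
/v/ is a fricative (sonority 3).
/ʒ/ is a fricative (sonority 3).
The profile is 4-3-3. Between /n/ (4) and /v/ (3) sonority does not rise, so the cluster violates the SSP.

no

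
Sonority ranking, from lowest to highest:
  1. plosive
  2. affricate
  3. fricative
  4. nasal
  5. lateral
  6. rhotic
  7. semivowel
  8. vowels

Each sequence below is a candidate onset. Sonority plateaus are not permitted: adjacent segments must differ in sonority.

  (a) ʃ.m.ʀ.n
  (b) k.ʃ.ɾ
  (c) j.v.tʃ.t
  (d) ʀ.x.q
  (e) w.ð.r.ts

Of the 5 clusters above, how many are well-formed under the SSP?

1

(a) ʃ.m.ʀ.n: profile 3-4-6-4 — violates.
(b) k.ʃ.ɾ: profile 1-3-6 — obeys.
(c) j.v.tʃ.t: profile 7-3-2-1 — violates.
(d) ʀ.x.q: profile 6-3-1 — violates.
(e) w.ð.r.ts: profile 7-3-6-2 — violates.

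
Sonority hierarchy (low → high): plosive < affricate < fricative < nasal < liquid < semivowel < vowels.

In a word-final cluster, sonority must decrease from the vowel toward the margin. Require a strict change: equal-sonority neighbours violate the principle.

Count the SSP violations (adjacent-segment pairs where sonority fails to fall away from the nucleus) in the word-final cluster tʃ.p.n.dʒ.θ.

2

/tʃ/: affricate = 2.
/p/: plosive = 1.
/n/: nasal = 4.
/dʒ/: affricate = 2.
/θ/: fricative = 3.
/tʃ/→/p/: 2→1 (falls) — ok.
/p/→/n/: 1→4 (does not fall) — violation.
/n/→/dʒ/: 4→2 (falls) — ok.
/dʒ/→/θ/: 2→3 (does not fall) — violation.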